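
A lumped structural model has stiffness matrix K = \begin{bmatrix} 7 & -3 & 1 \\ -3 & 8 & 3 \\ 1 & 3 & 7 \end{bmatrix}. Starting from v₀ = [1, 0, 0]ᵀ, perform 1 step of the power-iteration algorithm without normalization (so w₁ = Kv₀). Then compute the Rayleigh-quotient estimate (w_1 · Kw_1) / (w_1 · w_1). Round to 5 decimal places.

9.22034

w1 = Kv₀ = (7, -3, 1)
Kw1 = (59, -42, 5)
w1·Kw1 = 7·59 + (-3)·(-42) + 1·5 = 544; w1·w1 = 7·7 + (-3)·(-3) + 1·1 = 59
λ ≈ 544/59 = 9.22034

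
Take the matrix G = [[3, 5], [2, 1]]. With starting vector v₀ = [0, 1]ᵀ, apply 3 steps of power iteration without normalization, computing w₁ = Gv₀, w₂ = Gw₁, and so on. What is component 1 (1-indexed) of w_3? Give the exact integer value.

w1 = Gv₀ = (3·0 + 5·1; 2·0 + 1·1) = (5, 1)
w2 = Gw1 = (3·5 + 5·1; 2·5 + 1·1) = (20, 11)
w3 = Gw2 = (115, 51)
The requested component of w3 is 115.

115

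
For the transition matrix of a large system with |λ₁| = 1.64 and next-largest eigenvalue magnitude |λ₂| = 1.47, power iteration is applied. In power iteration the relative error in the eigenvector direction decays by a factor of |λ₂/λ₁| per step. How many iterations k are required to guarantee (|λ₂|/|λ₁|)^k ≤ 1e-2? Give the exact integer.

43

|λ₂/λ₁| = 1.47/1.64 = 0.89634
Need k ≥ ln(1e-2) / ln(0.89634) = -4.6052 / -0.1094 ≈ 42.082
Smallest integer k satisfying the bound: 43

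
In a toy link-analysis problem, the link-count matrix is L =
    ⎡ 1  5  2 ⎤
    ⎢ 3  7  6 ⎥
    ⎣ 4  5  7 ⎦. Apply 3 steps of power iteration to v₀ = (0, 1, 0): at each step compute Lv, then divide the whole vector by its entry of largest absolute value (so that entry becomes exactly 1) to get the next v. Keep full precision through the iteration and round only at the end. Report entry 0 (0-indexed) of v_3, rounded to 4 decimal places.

Lv0 = (5.00000, 7.00000, 5.00000); divide by 7.00000 → v1 = (0.71429, 1.00000, 0.71429)
Lv1 = (7.14286, 13.42857, 12.85714); divide by 13.42857 → v2 = (0.53191, 1.00000, 0.95745)
Lv2 = (7.44681, 14.34043, 13.82979); divide by 14.34043 → v3 = (0.51929, 1.00000, 0.96439)
Requested entry of v3: 700/1348 = 0.5193

0.5193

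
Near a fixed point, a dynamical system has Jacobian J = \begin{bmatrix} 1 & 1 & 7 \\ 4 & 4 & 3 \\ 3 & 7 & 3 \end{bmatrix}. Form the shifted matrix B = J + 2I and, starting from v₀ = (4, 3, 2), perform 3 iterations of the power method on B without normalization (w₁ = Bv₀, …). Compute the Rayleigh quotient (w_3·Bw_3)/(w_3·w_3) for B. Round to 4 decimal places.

B = J + 2I has rows (3, 1, 7); (4, 6, 3); (3, 7, 5)
w1 = Bv₀ = (29, 40, 43)
w2 = Bw1 = (428, 485, 582)
w3 = Bw2 = (5843, 6368, 7589)
Bw3 = (77020, 84347, 100050)
w3·Bw3 = 1746429006; w3·w3 = 132284994; μ ≈ 1746429006/132284994 = 13.2020

13.2020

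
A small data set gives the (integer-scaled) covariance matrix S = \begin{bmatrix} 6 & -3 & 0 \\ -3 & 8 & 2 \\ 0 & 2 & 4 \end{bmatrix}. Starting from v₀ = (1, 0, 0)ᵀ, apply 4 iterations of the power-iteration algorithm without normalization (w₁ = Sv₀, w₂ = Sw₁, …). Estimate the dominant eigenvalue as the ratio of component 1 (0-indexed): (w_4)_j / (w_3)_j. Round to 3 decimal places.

w1 = Sv₀ = (6·1 + (-3)·0 + 0·0; (-3)·1 + 8·0 + 2·0; 0·1 + 2·0 + 4·0) = (6, -3, 0)
w2 = Sw1 = (6·6 + (-3)·(-3) + 0·0; (-3)·6 + 8·(-3) + 2·0; 0·6 + 2·(-3) + 4·0) = (45, -42, -6)
w3 = Sw2 = (396, -483, -108)
w4 = Sw3 = (3825, -5268, -1398)
Ratio at component: -5268 / -483 = 10.907

10.907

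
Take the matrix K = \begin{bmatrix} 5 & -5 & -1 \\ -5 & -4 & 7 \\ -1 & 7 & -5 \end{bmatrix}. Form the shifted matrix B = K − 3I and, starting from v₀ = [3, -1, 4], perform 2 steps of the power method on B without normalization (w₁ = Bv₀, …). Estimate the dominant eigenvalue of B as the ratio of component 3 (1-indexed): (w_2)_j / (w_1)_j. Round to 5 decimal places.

B = K − 3I has rows (2, -5, -1); (-5, -7, 7); (-1, 7, -8)
w1 = Bv₀ = (7, 20, -42)
w2 = Bw1 = (-44, -469, 469)
Ratio: 469/-42 = -11.16667

-11.16667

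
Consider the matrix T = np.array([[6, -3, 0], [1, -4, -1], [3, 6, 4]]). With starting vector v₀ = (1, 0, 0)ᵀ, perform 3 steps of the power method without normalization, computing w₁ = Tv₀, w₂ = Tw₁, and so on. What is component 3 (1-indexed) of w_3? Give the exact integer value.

w1 = Tv₀ = (6·1 + (-3)·0 + 0·0; 1·1 + (-4)·0 + (-1)·0; 3·1 + 6·0 + 4·0) = (6, 1, 3)
w2 = Tw1 = (6·6 + (-3)·1 + 0·3; 1·6 + (-4)·1 + (-1)·3; 3·6 + 6·1 + 4·3) = (33, -1, 36)
w3 = Tw2 = (201, 1, 237)
The requested component of w3 is 237.

237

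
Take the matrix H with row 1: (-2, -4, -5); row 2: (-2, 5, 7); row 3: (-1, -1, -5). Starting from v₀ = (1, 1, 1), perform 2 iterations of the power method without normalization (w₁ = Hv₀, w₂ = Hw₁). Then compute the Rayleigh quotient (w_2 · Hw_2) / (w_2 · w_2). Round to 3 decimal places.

w1 = Hv₀ = ((-2)·1 + (-4)·1 + (-5)·1; (-2)·1 + 5·1 + 7·1; (-1)·1 + (-1)·1 + (-5)·1) = (-11, 10, -7)
w2 = Hw1 = ((-2)·(-11) + (-4)·10 + (-5)·(-7); (-2)·(-11) + 5·10 + 7·(-7); (-1)·(-11) + (-1)·10 + (-5)·(-7)) = (17, 23, 36)
Hw2 = (-306, 333, -220)
w2·Hw2 = 17·(-306) + 23·333 + 36·(-220) = -5463; w2·w2 = 17·17 + 23·23 + 36·36 = 2114
λ ≈ -5463/2114 = -2.584

λ ≈ -2.584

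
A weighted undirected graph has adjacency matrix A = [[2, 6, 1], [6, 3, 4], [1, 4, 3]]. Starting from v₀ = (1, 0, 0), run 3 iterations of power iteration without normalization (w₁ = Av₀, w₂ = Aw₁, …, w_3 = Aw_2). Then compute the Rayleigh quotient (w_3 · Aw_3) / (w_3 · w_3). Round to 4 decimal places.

λ ≈ 10.2901

w1 = Av₀ = (2·1 + 6·0 + 1·0; 6·1 + 3·0 + 4·0; 1·1 + 4·0 + 3·0) = (2, 6, 1)
w2 = Aw1 = (2·2 + 6·6 + 1·1; 6·2 + 3·6 + 4·1; 1·2 + 4·6 + 3·1) = (41, 34, 29)
w3 = Aw2 = (315, 464, 264)
Aw3 = (3678, 4338, 2963)
w3·Aw3 = 315·3678 + 464·4338 + 264·2963 = 3953634; w3·w3 = 315·315 + 464·464 + 264·264 = 384217
λ ≈ 3953634/384217 = 10.2901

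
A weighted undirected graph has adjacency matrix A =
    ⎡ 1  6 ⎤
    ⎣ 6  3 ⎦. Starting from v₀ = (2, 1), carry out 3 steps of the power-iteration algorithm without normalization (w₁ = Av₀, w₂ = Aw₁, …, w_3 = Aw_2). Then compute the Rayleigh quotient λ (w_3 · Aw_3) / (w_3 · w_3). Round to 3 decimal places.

w1 = Av₀ = (1·2 + 6·1; 6·2 + 3·1) = (8, 15)
w2 = Aw1 = (1·8 + 6·15; 6·8 + 3·15) = (98, 93)
w3 = Aw2 = (656, 867)
Aw3 = (5858, 6537)
w3·Aw3 = 656·5858 + 867·6537 = 9510427; w3·w3 = 656·656 + 867·867 = 1182025
λ ≈ 9510427/1182025 = 8.046

λ ≈ 8.046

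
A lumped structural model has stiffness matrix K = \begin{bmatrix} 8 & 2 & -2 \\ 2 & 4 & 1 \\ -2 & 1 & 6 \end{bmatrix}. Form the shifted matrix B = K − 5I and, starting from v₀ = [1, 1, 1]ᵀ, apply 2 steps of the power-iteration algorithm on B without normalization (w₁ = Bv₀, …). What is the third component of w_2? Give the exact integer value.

B = K − 5I has rows (3, 2, -2); (2, -1, 1); (-2, 1, 1)
w1 = Bv₀ = (3·1 + 2·1 + (-2)·1; 2·1 + (-1)·1 + 1·1; (-2)·1 + 1·1 + 1·1) = (3, 2, 0)
w2 = Bw1 = (3·3 + 2·2 + (-2)·0; 2·3 + (-1)·2 + 1·0; (-2)·3 + 1·2 + 1·0) = (13, 4, -4)
Requested component of w2: -4

-4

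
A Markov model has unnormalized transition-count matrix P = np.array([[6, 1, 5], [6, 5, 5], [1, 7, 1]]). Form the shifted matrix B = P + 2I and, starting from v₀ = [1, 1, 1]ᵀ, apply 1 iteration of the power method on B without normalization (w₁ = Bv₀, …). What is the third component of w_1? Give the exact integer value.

B = P + 2I has rows (8, 1, 5); (6, 7, 5); (1, 7, 3)
w1 = Bv₀ = (8·1 + 1·1 + 5·1; 6·1 + 7·1 + 5·1; 1·1 + 7·1 + 3·1) = (14, 18, 11)
Requested component of w1: 11

11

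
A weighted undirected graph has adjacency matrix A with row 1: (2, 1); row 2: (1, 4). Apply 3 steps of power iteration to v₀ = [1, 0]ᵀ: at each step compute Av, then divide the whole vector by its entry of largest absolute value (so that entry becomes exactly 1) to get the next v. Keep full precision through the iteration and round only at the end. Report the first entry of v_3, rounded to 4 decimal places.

Av0 = (2.00000, 1.00000); divide by 2.00000 → v1 = (1.00000, 0.50000)
Av1 = (2.50000, 3.00000); divide by 3.00000 → v2 = (0.83333, 1.00000)
Av2 = (2.66667, 4.83333); divide by 4.83333 → v3 = (0.55172, 1.00000)
Requested entry of v3: 16/29 = 0.5517

0.5517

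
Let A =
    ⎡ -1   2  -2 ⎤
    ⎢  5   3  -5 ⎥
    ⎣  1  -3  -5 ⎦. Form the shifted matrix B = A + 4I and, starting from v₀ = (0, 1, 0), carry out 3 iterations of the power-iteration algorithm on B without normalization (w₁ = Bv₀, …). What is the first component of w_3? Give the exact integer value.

B = A + 4I has rows (3, 2, -2); (5, 7, -5); (1, -3, -1)
w1 = Bv₀ = (2, 7, -3)
w2 = Bw1 = (26, 74, -16)
w3 = Bw2 = (258, 728, -180)
Requested component of w3: 258

258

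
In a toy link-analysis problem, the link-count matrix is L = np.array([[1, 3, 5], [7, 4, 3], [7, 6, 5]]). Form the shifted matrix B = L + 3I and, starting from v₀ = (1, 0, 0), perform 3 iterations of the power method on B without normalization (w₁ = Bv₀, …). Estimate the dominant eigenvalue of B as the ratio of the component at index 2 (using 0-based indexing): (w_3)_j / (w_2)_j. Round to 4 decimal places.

B = L + 3I has rows (4, 3, 5); (7, 7, 3); (7, 6, 8)
w1 = Bv₀ = (4·1 + 3·0 + 5·0; 7·1 + 7·0 + 3·0; 7·1 + 6·0 + 8·0) = (4, 7, 7)
w2 = Bw1 = (4·4 + 3·7 + 5·7; 7·4 + 7·7 + 3·7; 7·4 + 6·7 + 8·7) = (72, 98, 126)
w3 = Bw2 = (1212, 1568, 2100)
Ratio: 2100/126 = 16.6667

μ ≈ 16.6667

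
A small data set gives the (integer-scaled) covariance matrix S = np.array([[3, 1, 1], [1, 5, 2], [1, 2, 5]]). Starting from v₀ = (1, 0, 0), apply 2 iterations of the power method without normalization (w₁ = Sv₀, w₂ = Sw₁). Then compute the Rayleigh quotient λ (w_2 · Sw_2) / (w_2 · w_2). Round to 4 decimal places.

w1 = Sv₀ = (3·1 + 1·0 + 1·0; 1·1 + 5·0 + 2·0; 1·1 + 2·0 + 5·0) = (3, 1, 1)
w2 = Sw1 = (3·3 + 1·1 + 1·1; 1·3 + 5·1 + 2·1; 1·3 + 2·1 + 5·1) = (11, 10, 10)
Sw2 = (53, 81, 81)
w2·Sw2 = 11·53 + 10·81 + 10·81 = 2203; w2·w2 = 11·11 + 10·10 + 10·10 = 321
λ ≈ 2203/321 = 6.8629

6.8629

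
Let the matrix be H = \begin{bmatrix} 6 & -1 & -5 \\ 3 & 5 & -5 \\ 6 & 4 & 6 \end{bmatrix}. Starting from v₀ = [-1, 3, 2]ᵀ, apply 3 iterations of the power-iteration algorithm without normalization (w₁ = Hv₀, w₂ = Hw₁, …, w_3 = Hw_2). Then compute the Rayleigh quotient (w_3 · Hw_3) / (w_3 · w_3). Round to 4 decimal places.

w1 = Hv₀ = (6·(-1) + (-1)·3 + (-5)·2; 3·(-1) + 5·3 + (-5)·2; 6·(-1) + 4·3 + 6·2) = (-19, 2, 18)
w2 = Hw1 = (6·(-19) + (-1)·2 + (-5)·18; 3·(-19) + 5·2 + (-5)·18; 6·(-19) + 4·2 + 6·18) = (-206, -137, 2)
w3 = Hw2 = (-1109, -1313, -1772)
Hw3 = (3519, -1032, -22538)
w3·Hw3 = (-1109)·3519 + (-1313)·(-1032) + (-1772)·(-22538) = 37389781; w3·w3 = (-1109)·(-1109) + (-1313)·(-1313) + (-1772)·(-1772) = 6093834
λ ≈ 37389781/6093834 = 6.1357

λ ≈ 6.1357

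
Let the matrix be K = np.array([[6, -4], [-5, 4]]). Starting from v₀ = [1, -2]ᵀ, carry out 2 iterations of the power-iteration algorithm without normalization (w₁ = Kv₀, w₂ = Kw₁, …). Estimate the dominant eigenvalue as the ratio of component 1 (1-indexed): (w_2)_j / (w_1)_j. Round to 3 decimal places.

λ ≈ 9.714

w1 = Kv₀ = (6·1 + (-4)·(-2); (-5)·1 + 4·(-2)) = (14, -13)
w2 = Kw1 = (6·14 + (-4)·(-13); (-5)·14 + 4·(-13)) = (136, -122)
Ratio at component: 136 / 14 = 9.714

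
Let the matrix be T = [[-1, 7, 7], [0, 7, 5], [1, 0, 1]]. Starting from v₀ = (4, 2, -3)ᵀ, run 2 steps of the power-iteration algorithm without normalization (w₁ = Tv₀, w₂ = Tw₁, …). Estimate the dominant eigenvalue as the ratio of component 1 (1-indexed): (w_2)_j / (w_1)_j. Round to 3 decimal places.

λ ≈ -1.000

w1 = Tv₀ = ((-1)·4 + 7·2 + 7·(-3); 0·4 + 7·2 + 5·(-3); 1·4 + 0·2 + 1·(-3)) = (-11, -1, 1)
w2 = Tw1 = ((-1)·(-11) + 7·(-1) + 7·1; 0·(-11) + 7·(-1) + 5·1; 1·(-11) + 0·(-1) + 1·1) = (11, -2, -10)
Ratio at component: 11 / -11 = -1.000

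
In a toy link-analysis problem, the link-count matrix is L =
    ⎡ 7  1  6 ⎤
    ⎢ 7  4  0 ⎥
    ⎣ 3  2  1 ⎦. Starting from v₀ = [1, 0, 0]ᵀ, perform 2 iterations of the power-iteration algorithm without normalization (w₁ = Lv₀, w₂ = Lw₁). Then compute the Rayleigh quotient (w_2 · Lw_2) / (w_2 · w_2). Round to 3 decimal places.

λ ≈ 10.914

w1 = Lv₀ = (7·1 + 1·0 + 6·0; 7·1 + 4·0 + 0·0; 3·1 + 2·0 + 1·0) = (7, 7, 3)
w2 = Lw1 = (7·7 + 1·7 + 6·3; 7·7 + 4·7 + 0·3; 3·7 + 2·7 + 1·3) = (74, 77, 38)
Lw2 = (823, 826, 414)
w2·Lw2 = 74·823 + 77·826 + 38·414 = 140236; w2·w2 = 74·74 + 77·77 + 38·38 = 12849
λ ≈ 140236/12849 = 10.914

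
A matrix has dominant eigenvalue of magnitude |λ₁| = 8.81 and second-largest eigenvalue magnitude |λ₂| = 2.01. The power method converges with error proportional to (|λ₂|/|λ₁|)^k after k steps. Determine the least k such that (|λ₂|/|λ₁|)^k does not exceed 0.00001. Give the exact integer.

|λ₂/λ₁| = 2.01/8.81 = 0.22815
Need k ≥ ln(0.00001) / ln(0.22815) = -11.5129 / -1.4778 ≈ 7.791
Smallest integer k satisfying the bound: 8

8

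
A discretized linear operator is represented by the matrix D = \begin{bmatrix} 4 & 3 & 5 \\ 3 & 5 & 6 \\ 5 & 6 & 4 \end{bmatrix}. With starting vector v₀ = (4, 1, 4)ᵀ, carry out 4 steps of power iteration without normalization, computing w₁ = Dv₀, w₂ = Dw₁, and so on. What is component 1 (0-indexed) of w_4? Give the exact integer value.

w1 = Dv₀ = (39, 41, 42)
w2 = Dw1 = (489, 574, 609)
w3 = Dw2 = (6723, 7991, 8325)
w4 = Dw3 = (92490, 110074, 114861)
The requested component of w4 is 110074.

110074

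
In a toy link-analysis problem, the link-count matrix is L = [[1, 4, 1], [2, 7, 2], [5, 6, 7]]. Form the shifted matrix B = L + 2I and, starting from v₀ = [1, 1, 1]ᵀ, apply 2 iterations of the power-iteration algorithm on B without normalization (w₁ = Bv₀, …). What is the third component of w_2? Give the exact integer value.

B = L + 2I has rows (3, 4, 1); (2, 9, 2); (5, 6, 9)
w1 = Bv₀ = (8, 13, 20)
w2 = Bw1 = (96, 173, 298)
Requested component of w2: 298

298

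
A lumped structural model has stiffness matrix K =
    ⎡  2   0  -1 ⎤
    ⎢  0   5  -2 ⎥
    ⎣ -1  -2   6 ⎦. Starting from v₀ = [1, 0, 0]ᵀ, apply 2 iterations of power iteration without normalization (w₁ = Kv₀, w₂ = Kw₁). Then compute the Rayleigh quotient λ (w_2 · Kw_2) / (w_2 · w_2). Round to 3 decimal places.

λ ≈ 6.430

w1 = Kv₀ = (2·1 + 0·0 + (-1)·0; 0·1 + 5·0 + (-2)·0; (-1)·1 + (-2)·0 + 6·0) = (2, 0, -1)
w2 = Kw1 = (2·2 + 0·0 + (-1)·(-1); 0·2 + 5·0 + (-2)·(-1); (-1)·2 + (-2)·0 + 6·(-1)) = (5, 2, -8)
Kw2 = (18, 26, -57)
w2·Kw2 = 5·18 + 2·26 + (-8)·(-57) = 598; w2·w2 = 5·5 + 2·2 + (-8)·(-8) = 93
λ ≈ 598/93 = 6.430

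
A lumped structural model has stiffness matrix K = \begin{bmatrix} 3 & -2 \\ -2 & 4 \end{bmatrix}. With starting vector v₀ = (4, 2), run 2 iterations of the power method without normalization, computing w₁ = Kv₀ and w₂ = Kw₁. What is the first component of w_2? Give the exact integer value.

w1 = Kv₀ = (3·4 + (-2)·2; (-2)·4 + 4·2) = (8, 0)
w2 = Kw1 = (3·8 + (-2)·0; (-2)·8 + 4·0) = (24, -16)
The requested component of w2 is 24.

24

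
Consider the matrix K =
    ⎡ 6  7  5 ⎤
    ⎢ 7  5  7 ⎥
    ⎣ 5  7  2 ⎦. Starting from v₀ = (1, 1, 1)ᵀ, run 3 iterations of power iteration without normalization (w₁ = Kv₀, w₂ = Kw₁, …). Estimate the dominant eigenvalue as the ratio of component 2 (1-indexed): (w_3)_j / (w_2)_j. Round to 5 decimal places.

17.33229

w1 = Kv₀ = (6·1 + 7·1 + 5·1; 7·1 + 5·1 + 7·1; 5·1 + 7·1 + 2·1) = (18, 19, 14)
w2 = Kw1 = (6·18 + 7·19 + 5·14; 7·18 + 5·19 + 7·14; 5·18 + 7·19 + 2·14) = (311, 319, 251)
w3 = Kw2 = (5354, 5529, 4290)
Ratio at component: 5529 / 319 = 17.33229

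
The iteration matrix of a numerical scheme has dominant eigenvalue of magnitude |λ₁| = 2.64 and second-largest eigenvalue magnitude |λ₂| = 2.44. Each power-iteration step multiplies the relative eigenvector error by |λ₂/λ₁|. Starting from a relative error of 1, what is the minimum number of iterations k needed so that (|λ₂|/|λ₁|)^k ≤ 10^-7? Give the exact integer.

|λ₂/λ₁| = 2.44/2.64 = 0.92424
Need k ≥ ln(10^-7) / ln(0.92424) = -16.1181 / -0.0788 ≈ 204.594
Smallest integer k satisfying the bound: 205

205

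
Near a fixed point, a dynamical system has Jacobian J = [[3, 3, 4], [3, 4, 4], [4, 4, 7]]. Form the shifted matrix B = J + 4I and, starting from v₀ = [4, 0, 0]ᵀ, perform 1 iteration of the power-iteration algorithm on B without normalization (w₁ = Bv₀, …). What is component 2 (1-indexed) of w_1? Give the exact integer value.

12

B = J + 4I has rows (7, 3, 4); (3, 8, 4); (4, 4, 11)
w1 = Bv₀ = (7·4 + 3·0 + 4·0; 3·4 + 8·0 + 4·0; 4·4 + 4·0 + 11·0) = (28, 12, 16)
Requested component of w1: 12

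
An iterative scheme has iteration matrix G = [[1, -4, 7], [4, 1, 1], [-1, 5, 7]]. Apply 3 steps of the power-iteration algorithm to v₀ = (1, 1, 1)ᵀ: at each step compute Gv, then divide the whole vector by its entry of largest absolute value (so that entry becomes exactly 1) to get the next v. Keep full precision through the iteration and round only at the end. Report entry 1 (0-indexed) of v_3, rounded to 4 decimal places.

Gv0 = (4.00000, 6.00000, 11.00000); divide by 11.00000 → v1 = (0.36364, 0.54545, 1.00000)
Gv1 = (5.18182, 3.00000, 9.36364); divide by 9.36364 → v2 = (0.55340, 0.32039, 1.00000)
Gv2 = (6.27184, 3.53398, 8.04854); divide by 8.04854 → v3 = (0.77925, 0.43908, 1.00000)
Requested entry of v3: 364/829 = 0.4391

0.4391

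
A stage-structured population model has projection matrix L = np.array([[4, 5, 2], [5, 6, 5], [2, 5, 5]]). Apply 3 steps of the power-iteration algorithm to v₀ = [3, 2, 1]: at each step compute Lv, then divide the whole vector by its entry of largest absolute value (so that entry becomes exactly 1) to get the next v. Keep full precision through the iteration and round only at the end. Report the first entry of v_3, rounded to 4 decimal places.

Lv0 = (24.00000, 32.00000, 21.00000); divide by 32.00000 → v1 = (0.75000, 1.00000, 0.65625)
Lv1 = (9.31250, 13.03125, 9.78125); divide by 13.03125 → v2 = (0.71463, 1.00000, 0.75060)
Lv2 = (9.35971, 13.32614, 10.18225); divide by 13.32614 → v3 = (0.70236, 1.00000, 0.76408)
Requested entry of v3: 3903/5557 = 0.7024

0.7024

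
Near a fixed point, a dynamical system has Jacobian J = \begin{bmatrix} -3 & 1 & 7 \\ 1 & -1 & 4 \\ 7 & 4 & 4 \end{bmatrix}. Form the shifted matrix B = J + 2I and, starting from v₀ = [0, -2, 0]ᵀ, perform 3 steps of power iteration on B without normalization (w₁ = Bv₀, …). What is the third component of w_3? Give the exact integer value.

-956

B = J + 2I has rows (-1, 1, 7); (1, 1, 4); (7, 4, 6)
w1 = Bv₀ = (-2, -2, -8)
w2 = Bw1 = (-56, -36, -70)
w3 = Bw2 = (-470, -372, -956)
Requested component of w3: -956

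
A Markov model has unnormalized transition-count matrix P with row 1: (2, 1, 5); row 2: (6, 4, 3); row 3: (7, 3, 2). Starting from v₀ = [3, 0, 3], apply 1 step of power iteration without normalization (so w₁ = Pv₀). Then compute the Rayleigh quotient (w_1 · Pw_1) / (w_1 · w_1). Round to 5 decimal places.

10.74408

w1 = Pv₀ = (2·3 + 1·0 + 5·3; 6·3 + 4·0 + 3·3; 7·3 + 3·0 + 2·3) = (21, 27, 27)
Pw1 = (204, 315, 282)
w1·Pw1 = 21·204 + 27·315 + 27·282 = 20403; w1·w1 = 21·21 + 27·27 + 27·27 = 1899
λ ≈ 20403/1899 = 10.74408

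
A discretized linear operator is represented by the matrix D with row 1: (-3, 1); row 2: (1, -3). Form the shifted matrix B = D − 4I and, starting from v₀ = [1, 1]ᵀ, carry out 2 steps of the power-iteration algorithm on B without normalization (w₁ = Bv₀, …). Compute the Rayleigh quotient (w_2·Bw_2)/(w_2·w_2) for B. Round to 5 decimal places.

B = D − 4I has rows (-7, 1); (1, -7)
w1 = Bv₀ = (-6, -6)
w2 = Bw1 = (36, 36)
Bw2 = (-216, -216)
w2·Bw2 = -15552; w2·w2 = 2592; μ ≈ -15552/2592 = -6.00000

μ ≈ -6.00000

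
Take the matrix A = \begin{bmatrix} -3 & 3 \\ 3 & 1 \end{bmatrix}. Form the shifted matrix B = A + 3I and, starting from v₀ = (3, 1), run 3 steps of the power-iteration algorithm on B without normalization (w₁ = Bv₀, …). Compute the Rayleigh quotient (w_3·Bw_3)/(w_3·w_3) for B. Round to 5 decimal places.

μ ≈ 5.60199

B = A + 3I has rows (0, 3); (3, 4)
w1 = Bv₀ = (3, 13)
w2 = Bw1 = (39, 61)
w3 = Bw2 = (183, 361)
Bw3 = (1083, 1993)
w3·Bw3 = 917662; w3·w3 = 163810; μ ≈ 917662/163810 = 5.60199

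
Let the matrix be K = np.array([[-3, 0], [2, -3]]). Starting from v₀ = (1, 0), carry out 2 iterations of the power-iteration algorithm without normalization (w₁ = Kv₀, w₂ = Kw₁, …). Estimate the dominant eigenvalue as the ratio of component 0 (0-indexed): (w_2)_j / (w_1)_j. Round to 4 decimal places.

λ ≈ -3.0000

w1 = Kv₀ = ((-3)·1 + 0·0; 2·1 + (-3)·0) = (-3, 2)
w2 = Kw1 = ((-3)·(-3) + 0·2; 2·(-3) + (-3)·2) = (9, -12)
Ratio at component: 9 / -3 = -3.0000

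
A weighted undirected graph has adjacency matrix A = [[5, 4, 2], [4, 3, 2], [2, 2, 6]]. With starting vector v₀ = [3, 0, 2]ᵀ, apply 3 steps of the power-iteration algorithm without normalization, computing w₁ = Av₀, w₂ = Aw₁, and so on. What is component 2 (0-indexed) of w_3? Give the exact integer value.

1778

w1 = Av₀ = (19, 16, 18)
w2 = Aw1 = (195, 160, 178)
w3 = Aw2 = (1971, 1616, 1778)
The requested component of w3 is 1778.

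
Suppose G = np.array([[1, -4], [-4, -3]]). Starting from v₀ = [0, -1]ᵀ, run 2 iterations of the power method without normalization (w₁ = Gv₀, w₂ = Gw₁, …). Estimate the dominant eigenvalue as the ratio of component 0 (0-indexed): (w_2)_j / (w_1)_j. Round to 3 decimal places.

w1 = Gv₀ = (1·0 + (-4)·(-1); (-4)·0 + (-3)·(-1)) = (4, 3)
w2 = Gw1 = (1·4 + (-4)·3; (-4)·4 + (-3)·3) = (-8, -25)
Ratio at component: -8 / 4 = -2.000

-2.000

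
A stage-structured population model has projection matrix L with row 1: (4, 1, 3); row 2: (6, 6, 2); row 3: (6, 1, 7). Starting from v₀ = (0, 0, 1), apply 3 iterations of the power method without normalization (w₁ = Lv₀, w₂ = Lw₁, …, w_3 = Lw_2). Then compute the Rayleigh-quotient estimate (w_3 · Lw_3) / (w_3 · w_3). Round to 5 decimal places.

w1 = Lv₀ = (3, 2, 7)
w2 = Lw1 = (35, 44, 69)
w3 = Lw2 = (391, 612, 737)
Lw3 = (4387, 7492, 8117)
w3·Lw3 = 391·4387 + 612·7492 + 737·8117 = 12282650; w3·w3 = 391·391 + 612·612 + 737·737 = 1070594
λ ≈ 12282650/1070594 = 11.47274

11.47274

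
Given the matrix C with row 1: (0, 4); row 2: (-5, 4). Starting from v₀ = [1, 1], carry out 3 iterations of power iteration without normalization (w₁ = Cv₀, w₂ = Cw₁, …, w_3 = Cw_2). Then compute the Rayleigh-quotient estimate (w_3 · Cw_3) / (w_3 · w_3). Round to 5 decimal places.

w1 = Cv₀ = (0·1 + 4·1; (-5)·1 + 4·1) = (4, -1)
w2 = Cw1 = (0·4 + 4·(-1); (-5)·4 + 4·(-1)) = (-4, -24)
w3 = Cw2 = (-96, -76)
Cw3 = (-304, 176)
w3·Cw3 = (-96)·(-304) + (-76)·176 = 15808; w3·w3 = (-96)·(-96) + (-76)·(-76) = 14992
λ ≈ 15808/14992 = 1.05443

1.05443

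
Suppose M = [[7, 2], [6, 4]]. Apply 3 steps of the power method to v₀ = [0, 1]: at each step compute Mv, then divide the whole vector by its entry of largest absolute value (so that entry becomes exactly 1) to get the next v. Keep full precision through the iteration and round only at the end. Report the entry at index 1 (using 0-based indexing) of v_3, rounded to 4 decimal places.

1.0000

Mv0 = (2.00000, 4.00000); divide by 4.00000 → v1 = (0.50000, 1.00000)
Mv1 = (5.50000, 7.00000); divide by 7.00000 → v2 = (0.78571, 1.00000)
Mv2 = (7.50000, 8.71429); divide by 8.71429 → v3 = (0.86066, 1.00000)
Requested entry of v3: 244/244 = 1.0000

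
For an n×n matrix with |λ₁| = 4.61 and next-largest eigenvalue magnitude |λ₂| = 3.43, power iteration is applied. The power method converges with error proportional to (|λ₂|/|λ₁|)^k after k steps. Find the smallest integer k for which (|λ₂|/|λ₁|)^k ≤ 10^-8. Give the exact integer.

63

|λ₂/λ₁| = 3.43/4.61 = 0.74403
Need k ≥ ln(10^-8) / ln(0.74403) = -18.4207 / -0.2957 ≈ 62.302
Smallest integer k satisfying the bound: 63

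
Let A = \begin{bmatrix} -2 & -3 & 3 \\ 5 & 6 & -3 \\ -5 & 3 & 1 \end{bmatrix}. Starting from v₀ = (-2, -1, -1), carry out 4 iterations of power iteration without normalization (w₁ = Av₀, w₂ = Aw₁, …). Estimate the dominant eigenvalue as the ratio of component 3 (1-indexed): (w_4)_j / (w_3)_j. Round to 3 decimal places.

w1 = Av₀ = ((-2)·(-2) + (-3)·(-1) + 3·(-1); 5·(-2) + 6·(-1) + (-3)·(-1); (-5)·(-2) + 3·(-1) + 1·(-1)) = (4, -13, 6)
w2 = Aw1 = ((-2)·4 + (-3)·(-13) + 3·6; 5·4 + 6·(-13) + (-3)·6; (-5)·4 + 3·(-13) + 1·6) = (49, -76, -53)
w3 = Aw2 = (-29, -52, -526)
w4 = Aw3 = (-1364, 1121, -537)
Ratio at component: -537 / -526 = 1.021

1.021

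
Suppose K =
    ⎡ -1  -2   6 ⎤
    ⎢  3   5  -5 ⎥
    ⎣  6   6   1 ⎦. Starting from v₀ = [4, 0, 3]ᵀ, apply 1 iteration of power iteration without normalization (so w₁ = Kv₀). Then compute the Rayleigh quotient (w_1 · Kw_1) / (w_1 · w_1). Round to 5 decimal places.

5.34368

w1 = Kv₀ = ((-1)·4 + (-2)·0 + 6·3; 3·4 + 5·0 + (-5)·3; 6·4 + 6·0 + 1·3) = (14, -3, 27)
Kw1 = (154, -108, 93)
w1·Kw1 = 14·154 + (-3)·(-108) + 27·93 = 4991; w1·w1 = 14·14 + (-3)·(-3) + 27·27 = 934
λ ≈ 4991/934 = 5.34368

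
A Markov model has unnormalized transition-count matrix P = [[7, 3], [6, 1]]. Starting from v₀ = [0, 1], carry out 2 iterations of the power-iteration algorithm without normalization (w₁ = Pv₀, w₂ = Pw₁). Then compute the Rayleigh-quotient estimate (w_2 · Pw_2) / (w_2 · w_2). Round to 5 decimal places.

9.06830

w1 = Pv₀ = (7·0 + 3·1; 6·0 + 1·1) = (3, 1)
w2 = Pw1 = (7·3 + 3·1; 6·3 + 1·1) = (24, 19)
Pw2 = (225, 163)
w2·Pw2 = 24·225 + 19·163 = 8497; w2·w2 = 24·24 + 19·19 = 937
λ ≈ 8497/937 = 9.06830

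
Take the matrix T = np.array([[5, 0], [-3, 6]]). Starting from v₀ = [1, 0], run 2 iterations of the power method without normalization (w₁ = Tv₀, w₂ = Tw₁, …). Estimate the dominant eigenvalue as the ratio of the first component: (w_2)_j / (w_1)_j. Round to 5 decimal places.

w1 = Tv₀ = (5·1 + 0·0; (-3)·1 + 6·0) = (5, -3)
w2 = Tw1 = (5·5 + 0·(-3); (-3)·5 + 6·(-3)) = (25, -33)
Ratio at component: 25 / 5 = 5.00000

λ ≈ 5.00000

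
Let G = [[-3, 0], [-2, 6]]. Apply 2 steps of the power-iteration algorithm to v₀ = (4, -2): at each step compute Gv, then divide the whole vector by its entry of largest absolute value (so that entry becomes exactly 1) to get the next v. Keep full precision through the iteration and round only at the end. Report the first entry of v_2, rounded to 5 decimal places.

Gv0 = (-12.000000, -20.000000); divide by -20.000000 → v1 = (0.600000, 1.000000)
Gv1 = (-1.800000, 4.800000); divide by 4.800000 → v2 = (-0.375000, 1.000000)
Requested entry of v2: 36/-96 = -0.37500

-0.37500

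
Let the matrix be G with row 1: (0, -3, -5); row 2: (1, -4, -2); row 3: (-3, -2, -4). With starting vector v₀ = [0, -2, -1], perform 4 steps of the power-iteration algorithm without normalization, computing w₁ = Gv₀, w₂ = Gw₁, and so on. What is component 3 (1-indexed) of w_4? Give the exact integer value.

w1 = Gv₀ = (0·0 + (-3)·(-2) + (-5)·(-1); 1·0 + (-4)·(-2) + (-2)·(-1); (-3)·0 + (-2)·(-2) + (-4)·(-1)) = (11, 10, 8)
w2 = Gw1 = (0·11 + (-3)·10 + (-5)·8; 1·11 + (-4)·10 + (-2)·8; (-3)·11 + (-2)·10 + (-4)·8) = (-70, -45, -85)
w3 = Gw2 = (560, 280, 640)
w4 = Gw3 = (-4040, -1840, -4800)
The requested component of w4 is -4800.

-4800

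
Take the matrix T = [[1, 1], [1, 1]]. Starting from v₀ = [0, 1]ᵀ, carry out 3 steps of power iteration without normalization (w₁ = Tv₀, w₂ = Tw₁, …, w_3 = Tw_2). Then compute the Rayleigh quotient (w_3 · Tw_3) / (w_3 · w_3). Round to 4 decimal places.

w1 = Tv₀ = (1·0 + 1·1; 1·0 + 1·1) = (1, 1)
w2 = Tw1 = (1·1 + 1·1; 1·1 + 1·1) = (2, 2)
w3 = Tw2 = (4, 4)
Tw3 = (8, 8)
w3·Tw3 = 4·8 + 4·8 = 64; w3·w3 = 4·4 + 4·4 = 32
λ ≈ 64/32 = 2.0000

λ ≈ 2.0000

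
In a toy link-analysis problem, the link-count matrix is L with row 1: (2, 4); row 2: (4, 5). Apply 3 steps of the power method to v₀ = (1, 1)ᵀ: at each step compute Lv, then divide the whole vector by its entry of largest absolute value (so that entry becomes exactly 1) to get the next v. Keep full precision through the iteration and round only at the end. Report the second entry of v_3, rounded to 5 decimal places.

1.00000

Lv0 = (6.000000, 9.000000); divide by 9.000000 → v1 = (0.666667, 1.000000)
Lv1 = (5.333333, 7.666667); divide by 7.666667 → v2 = (0.695652, 1.000000)
Lv2 = (5.391304, 7.782609); divide by 7.782609 → v3 = (0.692737, 1.000000)
Requested entry of v3: 537/537 = 1.00000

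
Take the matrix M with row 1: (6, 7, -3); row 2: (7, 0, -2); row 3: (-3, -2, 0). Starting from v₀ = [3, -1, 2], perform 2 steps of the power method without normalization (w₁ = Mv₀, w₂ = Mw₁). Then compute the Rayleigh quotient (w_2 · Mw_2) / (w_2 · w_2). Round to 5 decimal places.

λ ≈ 10.37339

w1 = Mv₀ = (5, 17, -7)
w2 = Mw1 = (170, 49, -49)
Mw2 = (1510, 1288, -608)
w2·Mw2 = 170·1510 + 49·1288 + (-49)·(-608) = 349604; w2·w2 = 170·170 + 49·49 + (-49)·(-49) = 33702
λ ≈ 349604/33702 = 10.37339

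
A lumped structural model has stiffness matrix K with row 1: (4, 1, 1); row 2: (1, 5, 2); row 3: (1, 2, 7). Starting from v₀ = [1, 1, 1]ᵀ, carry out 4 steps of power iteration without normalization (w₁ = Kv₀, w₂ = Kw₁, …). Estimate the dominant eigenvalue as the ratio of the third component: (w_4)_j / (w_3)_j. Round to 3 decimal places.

λ ≈ 8.758

w1 = Kv₀ = (6, 8, 10)
w2 = Kw1 = (42, 66, 92)
w3 = Kw2 = (326, 556, 818)
w4 = Kw3 = (2678, 4742, 7164)
Ratio at component: 7164 / 818 = 8.758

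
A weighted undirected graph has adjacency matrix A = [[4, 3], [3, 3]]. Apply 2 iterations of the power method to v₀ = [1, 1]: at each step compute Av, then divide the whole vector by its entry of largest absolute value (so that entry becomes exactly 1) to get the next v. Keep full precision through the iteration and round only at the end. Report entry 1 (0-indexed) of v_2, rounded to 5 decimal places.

0.84783

Av0 = (7.000000, 6.000000); divide by 7.000000 → v1 = (1.000000, 0.857143)
Av1 = (6.571429, 5.571429); divide by 6.571429 → v2 = (1.000000, 0.847826)
Requested entry of v2: 39/46 = 0.84783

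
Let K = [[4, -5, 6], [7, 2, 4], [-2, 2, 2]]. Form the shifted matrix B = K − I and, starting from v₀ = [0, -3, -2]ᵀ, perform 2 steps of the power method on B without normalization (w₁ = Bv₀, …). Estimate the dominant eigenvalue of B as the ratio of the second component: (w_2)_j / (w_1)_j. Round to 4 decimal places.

B = K − I has rows (3, -5, 6); (7, 1, 4); (-2, 2, 1)
w1 = Bv₀ = (3, -11, -8)
w2 = Bw1 = (16, -22, -36)
Ratio: -22/-11 = 2.0000

μ ≈ 2.0000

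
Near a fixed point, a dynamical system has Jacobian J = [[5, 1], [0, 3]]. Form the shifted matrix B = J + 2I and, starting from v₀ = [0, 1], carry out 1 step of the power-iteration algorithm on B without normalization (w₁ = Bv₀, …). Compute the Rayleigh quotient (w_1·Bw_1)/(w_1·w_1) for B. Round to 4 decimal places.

5.2692

B = J + 2I has rows (7, 1); (0, 5)
w1 = Bv₀ = (7·0 + 1·1; 0·0 + 5·1) = (1, 5)
Bw1 = (12, 25)
w1·Bw1 = 137; w1·w1 = 26; μ ≈ 137/26 = 5.2692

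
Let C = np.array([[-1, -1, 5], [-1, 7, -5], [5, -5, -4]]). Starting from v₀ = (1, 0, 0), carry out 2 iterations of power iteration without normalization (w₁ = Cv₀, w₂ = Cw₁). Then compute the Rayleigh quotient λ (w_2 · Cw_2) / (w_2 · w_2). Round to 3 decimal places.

w1 = Cv₀ = ((-1)·1 + (-1)·0 + 5·0; (-1)·1 + 7·0 + (-5)·0; 5·1 + (-5)·0 + (-4)·0) = (-1, -1, 5)
w2 = Cw1 = ((-1)·(-1) + (-1)·(-1) + 5·5; (-1)·(-1) + 7·(-1) + (-5)·5; 5·(-1) + (-5)·(-1) + (-4)·5) = (27, -31, -20)
Cw2 = (-96, -144, 370)
w2·Cw2 = 27·(-96) + (-31)·(-144) + (-20)·370 = -5528; w2·w2 = 27·27 + (-31)·(-31) + (-20)·(-20) = 2090
λ ≈ -5528/2090 = -2.645

λ ≈ -2.645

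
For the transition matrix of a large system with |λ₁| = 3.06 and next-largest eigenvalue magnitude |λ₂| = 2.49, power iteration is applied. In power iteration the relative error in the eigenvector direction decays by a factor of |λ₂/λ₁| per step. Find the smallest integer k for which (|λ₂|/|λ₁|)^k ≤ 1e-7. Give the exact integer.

79

|λ₂/λ₁| = 2.49/3.06 = 0.81373
Need k ≥ ln(1e-7) / ln(0.81373) = -16.1181 / -0.2061 ≈ 78.193
Smallest integer k satisfying the bound: 79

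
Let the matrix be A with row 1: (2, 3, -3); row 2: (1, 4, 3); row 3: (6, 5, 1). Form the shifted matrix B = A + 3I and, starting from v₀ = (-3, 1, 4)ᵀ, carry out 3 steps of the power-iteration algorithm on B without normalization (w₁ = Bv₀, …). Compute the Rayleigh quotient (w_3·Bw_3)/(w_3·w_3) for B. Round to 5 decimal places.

B = A + 3I has rows (5, 3, -3); (1, 7, 3); (6, 5, 4)
w1 = Bv₀ = (-24, 16, 3)
w2 = Bw1 = (-81, 97, -52)
w3 = Bw2 = (42, 442, -209)
Bw3 = (2163, 2509, 1626)
w3·Bw3 = 859990; w3·w3 = 240809; μ ≈ 859990/240809 = 3.57125

μ ≈ 3.57125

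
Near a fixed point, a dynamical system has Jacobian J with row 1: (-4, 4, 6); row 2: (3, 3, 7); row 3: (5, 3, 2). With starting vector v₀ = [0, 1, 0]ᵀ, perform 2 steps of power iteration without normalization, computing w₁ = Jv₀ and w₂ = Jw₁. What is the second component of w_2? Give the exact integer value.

42

w1 = Jv₀ = ((-4)·0 + 4·1 + 6·0; 3·0 + 3·1 + 7·0; 5·0 + 3·1 + 2·0) = (4, 3, 3)
w2 = Jw1 = ((-4)·4 + 4·3 + 6·3; 3·4 + 3·3 + 7·3; 5·4 + 3·3 + 2·3) = (14, 42, 35)
The requested component of w2 is 42.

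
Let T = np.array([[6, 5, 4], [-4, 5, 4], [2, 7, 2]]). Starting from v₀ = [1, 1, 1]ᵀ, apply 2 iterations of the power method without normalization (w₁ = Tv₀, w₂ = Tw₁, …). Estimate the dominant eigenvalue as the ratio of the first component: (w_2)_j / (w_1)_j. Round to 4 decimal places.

10.6000

w1 = Tv₀ = (6·1 + 5·1 + 4·1; (-4)·1 + 5·1 + 4·1; 2·1 + 7·1 + 2·1) = (15, 5, 11)
w2 = Tw1 = (6·15 + 5·5 + 4·11; (-4)·15 + 5·5 + 4·11; 2·15 + 7·5 + 2·11) = (159, 9, 87)
Ratio at component: 159 / 15 = 10.6000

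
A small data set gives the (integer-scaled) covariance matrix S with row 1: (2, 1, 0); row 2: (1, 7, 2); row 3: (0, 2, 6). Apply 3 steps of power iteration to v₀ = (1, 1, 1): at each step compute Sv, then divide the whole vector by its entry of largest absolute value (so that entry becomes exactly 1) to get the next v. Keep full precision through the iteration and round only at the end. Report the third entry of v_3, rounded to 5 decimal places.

Sv0 = (3.000000, 10.000000, 8.000000); divide by 10.000000 → v1 = (0.300000, 1.000000, 0.800000)
Sv1 = (1.600000, 8.900000, 6.800000); divide by 8.900000 → v2 = (0.179775, 1.000000, 0.764045)
Sv2 = (1.359551, 8.707865, 6.584270); divide by 8.707865 → v3 = (0.156129, 1.000000, 0.756129)
Requested entry of v3: 586/775 = 0.75613

0.75613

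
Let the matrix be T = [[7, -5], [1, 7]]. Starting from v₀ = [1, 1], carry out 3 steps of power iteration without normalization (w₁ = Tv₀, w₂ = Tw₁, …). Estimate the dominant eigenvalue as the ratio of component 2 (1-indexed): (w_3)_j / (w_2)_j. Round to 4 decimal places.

6.5517

w1 = Tv₀ = (7·1 + (-5)·1; 1·1 + 7·1) = (2, 8)
w2 = Tw1 = (7·2 + (-5)·8; 1·2 + 7·8) = (-26, 58)
w3 = Tw2 = (-472, 380)
Ratio at component: 380 / 58 = 6.5517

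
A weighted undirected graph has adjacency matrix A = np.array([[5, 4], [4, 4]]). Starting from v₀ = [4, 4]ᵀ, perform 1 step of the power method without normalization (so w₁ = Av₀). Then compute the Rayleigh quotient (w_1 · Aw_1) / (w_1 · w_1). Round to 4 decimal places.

8.5310

w1 = Av₀ = (5·4 + 4·4; 4·4 + 4·4) = (36, 32)
Aw1 = (308, 272)
w1·Aw1 = 36·308 + 32·272 = 19792; w1·w1 = 36·36 + 32·32 = 2320
λ ≈ 19792/2320 = 8.5310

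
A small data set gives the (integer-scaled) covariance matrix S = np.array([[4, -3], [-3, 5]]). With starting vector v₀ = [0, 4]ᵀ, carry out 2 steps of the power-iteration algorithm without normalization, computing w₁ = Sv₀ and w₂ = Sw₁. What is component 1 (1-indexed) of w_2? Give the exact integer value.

-108

w1 = Sv₀ = (-12, 20)
w2 = Sw1 = (-108, 136)
The requested component of w2 is -108.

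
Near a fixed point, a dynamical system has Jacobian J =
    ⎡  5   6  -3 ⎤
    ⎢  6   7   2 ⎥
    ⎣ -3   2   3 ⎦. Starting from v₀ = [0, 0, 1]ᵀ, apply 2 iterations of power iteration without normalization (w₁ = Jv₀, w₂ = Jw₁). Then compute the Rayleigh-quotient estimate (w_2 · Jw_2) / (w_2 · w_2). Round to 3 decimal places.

λ ≈ 5.810

w1 = Jv₀ = (5·0 + 6·0 + (-3)·1; 6·0 + 7·0 + 2·1; (-3)·0 + 2·0 + 3·1) = (-3, 2, 3)
w2 = Jw1 = (5·(-3) + 6·2 + (-3)·3; 6·(-3) + 7·2 + 2·3; (-3)·(-3) + 2·2 + 3·3) = (-12, 2, 22)
Jw2 = (-114, -14, 106)
w2·Jw2 = (-12)·(-114) + 2·(-14) + 22·106 = 3672; w2·w2 = (-12)·(-12) + 2·2 + 22·22 = 632
λ ≈ 3672/632 = 5.810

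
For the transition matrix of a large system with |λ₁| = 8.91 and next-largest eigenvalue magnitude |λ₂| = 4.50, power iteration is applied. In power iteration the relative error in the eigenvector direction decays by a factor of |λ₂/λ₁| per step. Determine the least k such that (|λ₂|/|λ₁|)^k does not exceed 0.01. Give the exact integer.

7

|λ₂/λ₁| = 4.50/8.91 = 0.50505
Need k ≥ ln(0.01) / ln(0.50505) = -4.6052 / -0.6831 ≈ 6.742
Smallest integer k satisfying the bound: 7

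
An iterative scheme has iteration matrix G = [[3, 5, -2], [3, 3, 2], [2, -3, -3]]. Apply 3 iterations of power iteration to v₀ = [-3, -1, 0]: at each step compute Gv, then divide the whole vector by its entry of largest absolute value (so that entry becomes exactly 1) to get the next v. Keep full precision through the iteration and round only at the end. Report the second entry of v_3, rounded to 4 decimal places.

0.6819

Gv0 = (-14.00000, -12.00000, -3.00000); divide by -14.00000 → v1 = (1.00000, 0.85714, 0.21429)
Gv1 = (6.85714, 6.00000, -1.21429); divide by 6.85714 → v2 = (1.00000, 0.87500, -0.17708)
Gv2 = (7.72917, 5.27083, -0.09375); divide by 7.72917 → v3 = (1.00000, 0.68194, -0.01213)
Requested entry of v3: -506/-742 = 0.6819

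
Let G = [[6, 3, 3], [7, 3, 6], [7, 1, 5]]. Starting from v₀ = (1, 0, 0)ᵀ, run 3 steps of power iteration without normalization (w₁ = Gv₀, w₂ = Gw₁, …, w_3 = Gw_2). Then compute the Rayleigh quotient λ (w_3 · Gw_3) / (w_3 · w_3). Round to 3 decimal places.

13.034

w1 = Gv₀ = (6, 7, 7)
w2 = Gw1 = (78, 105, 84)
w3 = Gw2 = (1035, 1365, 1071)
Gw3 = (13518, 17766, 13965)
w3·Gw3 = 1035·13518 + 1365·17766 + 1071·13965 = 53198235; w3·w3 = 1035·1035 + 1365·1365 + 1071·1071 = 4081491
λ ≈ 53198235/4081491 = 13.034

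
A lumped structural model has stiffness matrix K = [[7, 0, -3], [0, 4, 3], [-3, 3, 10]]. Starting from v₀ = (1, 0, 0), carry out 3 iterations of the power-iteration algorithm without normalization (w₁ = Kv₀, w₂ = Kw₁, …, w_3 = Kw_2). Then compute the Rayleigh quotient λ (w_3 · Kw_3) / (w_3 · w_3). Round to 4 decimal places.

w1 = Kv₀ = (7·1 + 0·0 + (-3)·0; 0·1 + 4·0 + 3·0; (-3)·1 + 3·0 + 10·0) = (7, 0, -3)
w2 = Kw1 = (7·7 + 0·0 + (-3)·(-3); 0·7 + 4·0 + 3·(-3); (-3)·7 + 3·0 + 10·(-3)) = (58, -9, -51)
w3 = Kw2 = (559, -189, -711)
Kw3 = (6046, -2889, -9354)
w3·Kw3 = 559·6046 + (-189)·(-2889) + (-711)·(-9354) = 10576429; w3·w3 = 559·559 + (-189)·(-189) + (-711)·(-711) = 853723
λ ≈ 10576429/853723 = 12.3886

12.3886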